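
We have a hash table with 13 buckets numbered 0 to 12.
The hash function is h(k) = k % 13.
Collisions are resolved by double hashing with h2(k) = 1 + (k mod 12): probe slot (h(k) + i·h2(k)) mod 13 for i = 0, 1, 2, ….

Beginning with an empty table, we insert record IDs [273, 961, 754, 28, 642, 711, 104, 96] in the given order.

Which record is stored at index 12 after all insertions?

273 hashes to 0; slot 0 is free => place at 0.
961 hashes to 12; slot 12 is free => place at 12.
754 hashes to 0, h2=11; 0 taken => place at 11.
28 hashes to 2; slot 2 is free => place at 2.
642 hashes to 5; slot 5 is free => place at 5.
711 hashes to 9; slot 9 is free => place at 9.
104 hashes to 0, h2=9; 0,9,5 taken => place at 1.
96 hashes to 5, h2=1; 5 taken => place at 6.
Table: [273, 104, 28, ., ., 642, 96, ., ., 711, ., 754, 961]

961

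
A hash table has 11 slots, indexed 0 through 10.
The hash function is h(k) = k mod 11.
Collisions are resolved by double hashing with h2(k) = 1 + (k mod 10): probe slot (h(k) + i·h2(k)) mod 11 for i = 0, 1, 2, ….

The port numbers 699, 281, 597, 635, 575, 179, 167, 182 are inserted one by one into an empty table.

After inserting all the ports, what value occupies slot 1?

699: h=6 => slot 6
281: h=6, h2=2, probe 6,8 => slot 8
597: h=3 => slot 3
635: h=8, h2=6, probe 8,3,9 => slot 9
575: h=3, h2=6, probe 3,9,4 => slot 4
179: h=3, h2=10, probe 3,2 => slot 2
167: h=2, h2=8, probe 2,10 => slot 10
182: h=6, h2=3, probe 6,9,1 => slot 1
Table: [-, 182, 179, 597, 575, -, 699, -, 281, 635, 167]

182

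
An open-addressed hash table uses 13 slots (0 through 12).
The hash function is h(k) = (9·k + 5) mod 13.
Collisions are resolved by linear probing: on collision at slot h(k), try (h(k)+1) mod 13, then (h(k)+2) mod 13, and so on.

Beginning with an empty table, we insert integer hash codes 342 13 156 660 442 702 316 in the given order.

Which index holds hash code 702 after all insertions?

342 hashes to 2; slot 2 is free => place at 2.
13 hashes to 5; slot 5 is free => place at 5.
156 hashes to 5; 5 taken => place at 6.
660 hashes to 4; slot 4 is free => place at 4.
442 hashes to 5; 5,6 taken => place at 7.
702 hashes to 5; 5,6,7 taken => place at 8.
316 hashes to 2; 2 taken => place at 3.
Table: [—, —, 342, 316, 660, 13, 156, 442, 702, —, —, —, —]

8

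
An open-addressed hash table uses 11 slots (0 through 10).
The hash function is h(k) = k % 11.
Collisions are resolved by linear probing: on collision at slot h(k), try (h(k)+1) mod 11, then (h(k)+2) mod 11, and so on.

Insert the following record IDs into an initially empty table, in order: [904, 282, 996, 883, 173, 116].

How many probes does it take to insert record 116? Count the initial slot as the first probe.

4

Insert 904: h=2, slot 2 empty -> index 2.
Insert 282: h=7, slot 7 empty -> index 7.
Insert 996: h=6, slot 6 empty -> index 6.
Insert 883: h=3, slot 3 empty -> index 3.
Insert 173: h=8, slot 8 empty -> index 8.
Insert 116: h=6, slots 6,7,8 occupied -> index 9.
Table: [., ., 904, 883, ., ., 996, 282, 173, 116, .]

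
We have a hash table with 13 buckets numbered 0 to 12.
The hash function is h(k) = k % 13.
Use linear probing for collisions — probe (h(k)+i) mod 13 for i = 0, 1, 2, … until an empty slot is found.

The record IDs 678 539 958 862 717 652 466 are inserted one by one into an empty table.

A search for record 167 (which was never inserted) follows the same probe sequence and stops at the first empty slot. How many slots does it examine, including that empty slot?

678: h=2 => slot 2
539: h=6 => slot 6
958: h=9 => slot 9
862: h=4 => slot 4
717: h=2, probe 2,3 => slot 3
652: h=2, probe 2,3,4,5 => slot 5
466: h=11 => slot 11
Table: [-, -, 678, 717, 862, 652, 539, -, -, 958, -, 466, -]
Lookup 167: h=11, probe 11,12 → slot 12 empty, not found.

2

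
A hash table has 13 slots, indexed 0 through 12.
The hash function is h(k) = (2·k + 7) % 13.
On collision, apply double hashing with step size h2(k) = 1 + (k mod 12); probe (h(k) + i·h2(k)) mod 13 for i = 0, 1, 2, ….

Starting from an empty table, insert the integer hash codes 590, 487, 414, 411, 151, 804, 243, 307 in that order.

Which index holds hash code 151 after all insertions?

5

590: h=4 -> slot 4
487: h=6 -> slot 6
414: h=3 -> slot 3
411: h=10 -> slot 10
151: h=10, h2=8, probe 10,5 -> slot 5
804: h=3, h2=1, probe 3,4,5,6,7 -> slot 7
243: h=12 -> slot 12
307: h=10, h2=8, probe 10,5,0 -> slot 0
Table: [307, ., ., 414, 590, 151, 487, 804, ., ., 411, ., 243]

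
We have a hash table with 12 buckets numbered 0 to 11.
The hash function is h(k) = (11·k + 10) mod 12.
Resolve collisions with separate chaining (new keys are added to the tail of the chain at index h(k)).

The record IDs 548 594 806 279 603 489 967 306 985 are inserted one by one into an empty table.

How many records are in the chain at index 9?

548 -> bucket 2
594 -> bucket 4
806 -> bucket 8
279 -> bucket 7
603 -> bucket 7 (collision)
489 -> bucket 1
967 -> bucket 3
306 -> bucket 4 (collision)
985 -> bucket 9
Final buckets:
0: _
1: 489
2: 548
3: 967
4: 594 -> 306
5: _
6: _
7: 279 -> 603
8: 806
9: 985
10: _
11: _

1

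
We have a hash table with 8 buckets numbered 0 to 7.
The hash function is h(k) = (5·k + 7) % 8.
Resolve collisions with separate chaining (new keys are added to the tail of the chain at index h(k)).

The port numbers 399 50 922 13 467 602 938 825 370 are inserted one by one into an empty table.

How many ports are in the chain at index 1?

5

Insert 399: h=2, bucket 2 empty -> new chain.
Insert 50: h=1, bucket 1 empty -> new chain.
Insert 922: h=1, bucket 1 nonempty -> append to chain.
Insert 13: h=0, bucket 0 empty -> new chain.
Insert 467: h=6, bucket 6 empty -> new chain.
Insert 602: h=1, bucket 1 nonempty -> append to chain.
Insert 938: h=1, bucket 1 nonempty -> append to chain.
Insert 825: h=4, bucket 4 empty -> new chain.
Insert 370: h=1, bucket 1 nonempty -> append to chain.
Final buckets:
0: 13
1: 50 -> 922 -> 602 -> 938 -> 370
2: 399
3: ∅
4: 825
5: ∅
6: 467
7: ∅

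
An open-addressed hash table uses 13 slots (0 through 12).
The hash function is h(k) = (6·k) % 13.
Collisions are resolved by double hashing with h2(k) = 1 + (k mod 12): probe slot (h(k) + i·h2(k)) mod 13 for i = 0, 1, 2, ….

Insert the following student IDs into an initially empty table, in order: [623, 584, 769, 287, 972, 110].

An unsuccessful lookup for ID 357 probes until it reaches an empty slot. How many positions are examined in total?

3

623: h=7 => slot 7
584: h=7, h2=9, probe 7,3 => slot 3
769: h=12 => slot 12
287: h=6 => slot 6
972: h=8 => slot 8
110: h=10 => slot 10
Table: [∅, ∅, ∅, 584, ∅, ∅, 287, 623, 972, ∅, 110, ∅, 769]
Lookup 357: h=10, h2=10, probe 10,7,4 → slot 4 empty, not found.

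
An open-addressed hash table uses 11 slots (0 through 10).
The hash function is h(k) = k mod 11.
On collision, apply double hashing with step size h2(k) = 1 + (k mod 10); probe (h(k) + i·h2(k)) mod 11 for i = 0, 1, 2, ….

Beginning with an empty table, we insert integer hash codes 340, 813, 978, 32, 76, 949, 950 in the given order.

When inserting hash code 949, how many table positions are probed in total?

340: h=10 → slot 10
813: h=10, h2=4, probe 10,3 → slot 3
978: h=10, h2=9, probe 10,8 → slot 8
32: h=10, h2=3, probe 10,2 → slot 2
76: h=10, h2=7, probe 10,6 → slot 6
949: h=3, h2=10, probe 3,2,1 → slot 1
950: h=4 → slot 4
Table: [∅, 949, 32, 813, 950, ∅, 76, ∅, 978, ∅, 340]

3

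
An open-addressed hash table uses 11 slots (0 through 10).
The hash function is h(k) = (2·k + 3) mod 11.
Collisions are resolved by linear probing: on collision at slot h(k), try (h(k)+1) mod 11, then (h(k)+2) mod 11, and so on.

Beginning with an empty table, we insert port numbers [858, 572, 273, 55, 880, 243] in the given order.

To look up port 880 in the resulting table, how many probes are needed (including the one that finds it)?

858: h=3 -> slot 3
572: h=3, probe 3,4 -> slot 4
273: h=10 -> slot 10
55: h=3, probe 3,4,5 -> slot 5
880: h=3, probe 3,4,5,6 -> slot 6
243: h=5, probe 5,6,7 -> slot 7
Table: [., ., ., 858, 572, 55, 880, 243, ., ., 273]
Lookup 880: h=3, probe 3,4,5,6 → found at 6.

4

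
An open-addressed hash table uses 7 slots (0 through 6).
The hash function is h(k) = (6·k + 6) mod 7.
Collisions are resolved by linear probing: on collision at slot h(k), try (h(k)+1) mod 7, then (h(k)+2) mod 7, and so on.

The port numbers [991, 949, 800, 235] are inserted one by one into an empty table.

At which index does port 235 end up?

5

991: h=2 → slot 2
949: h=2, probe 2,3 → slot 3
800: h=4 → slot 4
235: h=2, probe 2,3,4,5 → slot 5
Table: [—, —, 991, 949, 800, 235, —]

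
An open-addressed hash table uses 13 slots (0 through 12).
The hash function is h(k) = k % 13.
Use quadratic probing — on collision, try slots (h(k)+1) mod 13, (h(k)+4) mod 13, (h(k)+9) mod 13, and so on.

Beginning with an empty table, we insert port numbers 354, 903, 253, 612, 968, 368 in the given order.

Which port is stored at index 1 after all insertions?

354 hashes to 3; slot 3 is free → place at 3.
903 hashes to 6; slot 6 is free → place at 6.
253 hashes to 6; 6 taken → place at 7.
612 hashes to 1; slot 1 is free → place at 1.
968 hashes to 6; 6,7 taken → place at 10.
368 hashes to 4; slot 4 is free → place at 4.
Table: [-, 612, -, 354, 368, -, 903, 253, -, -, 968, -, -]

612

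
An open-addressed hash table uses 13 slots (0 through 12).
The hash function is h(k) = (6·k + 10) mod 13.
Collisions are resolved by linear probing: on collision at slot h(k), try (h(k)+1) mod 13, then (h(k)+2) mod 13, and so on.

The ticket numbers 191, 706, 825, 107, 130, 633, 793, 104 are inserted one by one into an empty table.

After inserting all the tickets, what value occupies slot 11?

191: h=12 → slot 12
706: h=8 → slot 8
825: h=7 → slot 7
107: h=2 → slot 2
130: h=10 → slot 10
633: h=12, probe 12,0 → slot 0
793: h=10, probe 10,11 → slot 11
104: h=10, probe 10,11,12,0,1 → slot 1
Table: [633, 104, 107, -, -, -, -, 825, 706, -, 130, 793, 191]

793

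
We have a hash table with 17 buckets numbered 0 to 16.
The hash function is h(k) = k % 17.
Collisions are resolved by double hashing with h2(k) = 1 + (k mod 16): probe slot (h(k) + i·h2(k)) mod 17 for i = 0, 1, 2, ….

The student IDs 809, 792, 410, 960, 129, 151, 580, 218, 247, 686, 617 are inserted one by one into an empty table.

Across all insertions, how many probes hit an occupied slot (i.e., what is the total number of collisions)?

4

Insert 809: h=10, slot 10 empty -> index 10.
Insert 792: h=10, h2=9, slot 10 occupied -> index 2.
Insert 410: h=2, h2=11, slot 2 occupied -> index 13.
Insert 960: h=8, slot 8 empty -> index 8.
Insert 129: h=10, h2=2, slot 10 occupied -> index 12.
Insert 151: h=15, slot 15 empty -> index 15.
Insert 580: h=2, h2=5, slot 2 occupied -> index 7.
Insert 218: h=14, slot 14 empty -> index 14.
Insert 247: h=9, slot 9 empty -> index 9.
Insert 686: h=6, slot 6 empty -> index 6.
Insert 617: h=5, slot 5 empty -> index 5.
Table: [—, —, 792, —, —, 617, 686, 580, 960, 247, 809, —, 129, 410, 218, 151, —]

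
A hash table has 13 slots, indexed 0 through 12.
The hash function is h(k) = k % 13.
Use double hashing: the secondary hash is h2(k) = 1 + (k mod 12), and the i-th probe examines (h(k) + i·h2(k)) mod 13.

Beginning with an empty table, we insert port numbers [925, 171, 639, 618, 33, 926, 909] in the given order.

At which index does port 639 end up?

10

925 hashes to 2; slot 2 is free -> place at 2.
171 hashes to 2, h2=4; 2 taken -> place at 6.
639 hashes to 2, h2=4; 2,6 taken -> place at 10.
618 hashes to 7; slot 7 is free -> place at 7.
33 hashes to 7, h2=10; 7 taken -> place at 4.
926 hashes to 3; slot 3 is free -> place at 3.
909 hashes to 12; slot 12 is free -> place at 12.
Table: [∅, ∅, 925, 926, 33, ∅, 171, 618, ∅, ∅, 639, ∅, 909]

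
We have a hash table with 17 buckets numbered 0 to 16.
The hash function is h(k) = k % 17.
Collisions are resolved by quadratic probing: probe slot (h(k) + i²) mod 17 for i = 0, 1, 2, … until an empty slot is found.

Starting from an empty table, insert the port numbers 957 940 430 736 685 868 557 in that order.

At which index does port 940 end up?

Insert 957: h=5, slot 5 empty => index 5.
Insert 940: h=5, slot 5 occupied => index 6.
Insert 430: h=5, slots 5,6 occupied => index 9.
Insert 736: h=5, slots 5,6,9 occupied => index 14.
Insert 685: h=5, slots 5,6,9,14 occupied => index 4.
Insert 868: h=1, slot 1 empty => index 1.
Insert 557: h=13, slot 13 empty => index 13.
Table: [-, 868, -, -, 685, 957, 940, -, -, 430, -, -, -, 557, 736, -, -]

6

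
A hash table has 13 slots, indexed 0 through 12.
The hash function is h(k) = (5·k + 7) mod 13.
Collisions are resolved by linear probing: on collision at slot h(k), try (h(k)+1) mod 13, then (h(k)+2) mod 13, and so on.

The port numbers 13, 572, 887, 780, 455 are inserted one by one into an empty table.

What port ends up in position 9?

887

13 hashes to 7; slot 7 is free -> place at 7.
572 hashes to 7; 7 taken -> place at 8.
887 hashes to 9; slot 9 is free -> place at 9.
780 hashes to 7; 7,8,9 taken -> place at 10.
455 hashes to 7; 7,8,9,10 taken -> place at 11.
Table: [., ., ., ., ., ., ., 13, 572, 887, 780, 455, .]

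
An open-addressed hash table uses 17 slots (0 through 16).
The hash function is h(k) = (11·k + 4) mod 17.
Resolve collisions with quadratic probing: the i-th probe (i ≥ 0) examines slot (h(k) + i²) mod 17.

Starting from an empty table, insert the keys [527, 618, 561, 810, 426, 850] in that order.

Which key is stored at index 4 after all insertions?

527 hashes to 4; slot 4 is free => place at 4.
618 hashes to 2; slot 2 is free => place at 2.
561 hashes to 4; 4 taken => place at 5.
810 hashes to 6; slot 6 is free => place at 6.
426 hashes to 15; slot 15 is free => place at 15.
850 hashes to 4; 4,5 taken => place at 8.
Table: [_, _, 618, _, 527, 561, 810, _, 850, _, _, _, _, _, _, 426, _]

527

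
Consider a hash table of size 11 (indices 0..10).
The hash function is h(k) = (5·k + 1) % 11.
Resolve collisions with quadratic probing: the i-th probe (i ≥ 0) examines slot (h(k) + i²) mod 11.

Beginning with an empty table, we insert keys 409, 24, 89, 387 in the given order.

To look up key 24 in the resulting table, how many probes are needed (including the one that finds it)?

Insert 409: h=0, slot 0 empty → index 0.
Insert 24: h=0, slot 0 occupied → index 1.
Insert 89: h=6, slot 6 empty → index 6.
Insert 387: h=0, slots 0,1 occupied → index 4.
Table: [409, 24, ., ., 387, ., 89, ., ., ., .]
Lookup 24: h=0, probe 0,1 → found at 1.

2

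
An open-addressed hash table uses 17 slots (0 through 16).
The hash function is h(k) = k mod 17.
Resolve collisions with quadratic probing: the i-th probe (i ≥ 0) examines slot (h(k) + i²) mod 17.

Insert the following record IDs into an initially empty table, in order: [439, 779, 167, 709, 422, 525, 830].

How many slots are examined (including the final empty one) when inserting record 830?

5

Insert 439: h=14, slot 14 empty -> index 14.
Insert 779: h=14, slot 14 occupied -> index 15.
Insert 167: h=14, slots 14,15 occupied -> index 1.
Insert 709: h=12, slot 12 empty -> index 12.
Insert 422: h=14, slots 14,15,1 occupied -> index 6.
Insert 525: h=15, slot 15 occupied -> index 16.
Insert 830: h=14, slots 14,15,1,6 occupied -> index 13.
Table: [-, 167, -, -, -, -, 422, -, -, -, -, -, 709, 830, 439, 779, 525]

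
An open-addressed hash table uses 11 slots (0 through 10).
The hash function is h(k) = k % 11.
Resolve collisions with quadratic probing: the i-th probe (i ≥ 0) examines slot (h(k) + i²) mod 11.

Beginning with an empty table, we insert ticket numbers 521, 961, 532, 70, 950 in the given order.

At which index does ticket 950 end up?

9

Insert 521: h=4, slot 4 empty -> index 4.
Insert 961: h=4, slot 4 occupied -> index 5.
Insert 532: h=4, slots 4,5 occupied -> index 8.
Insert 70: h=4, slots 4,5,8 occupied -> index 2.
Insert 950: h=4, slots 4,5,8,2 occupied -> index 9.
Table: [., ., 70, ., 521, 961, ., ., 532, 950, .]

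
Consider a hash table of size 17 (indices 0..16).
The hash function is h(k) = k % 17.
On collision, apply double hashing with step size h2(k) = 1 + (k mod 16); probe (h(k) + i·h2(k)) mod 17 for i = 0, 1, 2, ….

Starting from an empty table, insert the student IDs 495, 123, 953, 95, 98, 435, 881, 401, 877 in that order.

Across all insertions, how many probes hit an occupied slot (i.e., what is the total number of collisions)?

495: h=2 → slot 2
123: h=4 → slot 4
953: h=1 → slot 1
95: h=10 → slot 10
98: h=13 → slot 13
435: h=10, h2=4, probe 10,14 → slot 14
881: h=14, h2=2, probe 14,16 → slot 16
401: h=10, h2=2, probe 10,12 → slot 12
877: h=10, h2=14, probe 10,7 → slot 7
Table: [—, 953, 495, —, 123, —, —, 877, —, —, 95, —, 401, 98, 435, —, 881]

4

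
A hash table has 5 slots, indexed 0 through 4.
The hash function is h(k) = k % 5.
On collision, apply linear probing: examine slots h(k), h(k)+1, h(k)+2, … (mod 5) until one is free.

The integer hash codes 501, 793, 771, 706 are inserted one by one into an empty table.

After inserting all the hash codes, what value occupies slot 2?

Insert 501: h=1, slot 1 empty => index 1.
Insert 793: h=3, slot 3 empty => index 3.
Insert 771: h=1, slot 1 occupied => index 2.
Insert 706: h=1, slots 1,2,3 occupied => index 4.
Table: [., 501, 771, 793, 706]

771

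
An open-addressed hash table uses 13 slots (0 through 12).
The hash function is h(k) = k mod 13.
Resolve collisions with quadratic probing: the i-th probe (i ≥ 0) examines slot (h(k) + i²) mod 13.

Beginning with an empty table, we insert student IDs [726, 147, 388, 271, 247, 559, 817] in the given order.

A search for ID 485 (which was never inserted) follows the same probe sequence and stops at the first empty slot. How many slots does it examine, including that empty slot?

2

726 hashes to 11; slot 11 is free -> place at 11.
147 hashes to 4; slot 4 is free -> place at 4.
388 hashes to 11; 11 taken -> place at 12.
271 hashes to 11; 11,12 taken -> place at 2.
247 hashes to 0; slot 0 is free -> place at 0.
559 hashes to 0; 0 taken -> place at 1.
817 hashes to 11; 11,12,2 taken -> place at 7.
Table: [247, 559, 271, ., 147, ., ., 817, ., ., ., 726, 388]
Lookup 485: h=4, probe 4,5 → slot 5 empty, not found.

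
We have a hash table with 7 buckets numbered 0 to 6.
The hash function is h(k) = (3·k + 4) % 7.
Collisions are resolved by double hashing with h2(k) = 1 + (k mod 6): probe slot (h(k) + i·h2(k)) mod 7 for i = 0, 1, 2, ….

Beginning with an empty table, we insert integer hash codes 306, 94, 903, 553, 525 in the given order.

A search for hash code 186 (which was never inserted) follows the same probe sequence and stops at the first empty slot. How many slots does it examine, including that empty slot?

306 hashes to 5; slot 5 is free -> place at 5.
94 hashes to 6; slot 6 is free -> place at 6.
903 hashes to 4; slot 4 is free -> place at 4.
553 hashes to 4, h2=2; 4,6 taken -> place at 1.
525 hashes to 4, h2=4; 4,1,5 taken -> place at 2.
Table: [∅, 553, 525, ∅, 903, 306, 94]
Lookup 186: h=2, h2=1, probe 2,3 → slot 3 empty, not found.

2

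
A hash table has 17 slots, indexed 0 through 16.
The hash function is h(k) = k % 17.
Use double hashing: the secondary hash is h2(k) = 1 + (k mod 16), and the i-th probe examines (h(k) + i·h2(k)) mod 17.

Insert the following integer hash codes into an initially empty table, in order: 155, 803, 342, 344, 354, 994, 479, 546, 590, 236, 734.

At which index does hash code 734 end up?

1

155: h=2 => slot 2
803: h=4 => slot 4
342: h=2, h2=7, probe 2,9 => slot 9
344: h=4, h2=9, probe 4,13 => slot 13
354: h=14 => slot 14
994: h=8 => slot 8
479: h=3 => slot 3
546: h=2, h2=3, probe 2,5 => slot 5
590: h=12 => slot 12
236: h=15 => slot 15
734: h=3, h2=15, probe 3,1 => slot 1
Table: [-, 734, 155, 479, 803, 546, -, -, 994, 342, -, -, 590, 344, 354, 236, -]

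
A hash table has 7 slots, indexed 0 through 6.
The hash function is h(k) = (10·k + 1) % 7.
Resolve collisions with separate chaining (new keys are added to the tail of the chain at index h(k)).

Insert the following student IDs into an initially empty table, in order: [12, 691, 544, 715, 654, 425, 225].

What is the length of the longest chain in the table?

12 -> bucket 2
691 -> bucket 2 (collision)
544 -> bucket 2 (collision)
715 -> bucket 4
654 -> bucket 3
425 -> bucket 2 (collision)
225 -> bucket 4 (collision)
Final buckets:
0: _
1: _
2: 12 -> 691 -> 544 -> 425
3: 654
4: 715 -> 225
5: _
6: _

4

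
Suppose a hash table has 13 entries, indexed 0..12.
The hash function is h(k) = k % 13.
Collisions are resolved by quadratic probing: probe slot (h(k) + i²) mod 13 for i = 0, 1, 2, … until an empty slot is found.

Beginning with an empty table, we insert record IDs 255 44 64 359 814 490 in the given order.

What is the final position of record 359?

9

255 hashes to 8; slot 8 is free → place at 8.
44 hashes to 5; slot 5 is free → place at 5.
64 hashes to 12; slot 12 is free → place at 12.
359 hashes to 8; 8 taken → place at 9.
814 hashes to 8; 8,9,12 taken → place at 4.
490 hashes to 9; 9 taken → place at 10.
Table: [., ., ., ., 814, 44, ., ., 255, 359, 490, ., 64]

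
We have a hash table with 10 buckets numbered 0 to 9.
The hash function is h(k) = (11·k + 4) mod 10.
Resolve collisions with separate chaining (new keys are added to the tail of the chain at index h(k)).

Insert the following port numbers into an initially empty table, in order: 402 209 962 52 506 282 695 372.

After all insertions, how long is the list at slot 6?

Insert 402: h=6, bucket 6 empty -> new chain.
Insert 209: h=3, bucket 3 empty -> new chain.
Insert 962: h=6, bucket 6 nonempty -> append to chain.
Insert 52: h=6, bucket 6 nonempty -> append to chain.
Insert 506: h=0, bucket 0 empty -> new chain.
Insert 282: h=6, bucket 6 nonempty -> append to chain.
Insert 695: h=9, bucket 9 empty -> new chain.
Insert 372: h=6, bucket 6 nonempty -> append to chain.
Final buckets:
0: 506
1: _
2: _
3: 209
4: _
5: _
6: 402 -> 962 -> 52 -> 282 -> 372
7: _
8: _
9: 695

5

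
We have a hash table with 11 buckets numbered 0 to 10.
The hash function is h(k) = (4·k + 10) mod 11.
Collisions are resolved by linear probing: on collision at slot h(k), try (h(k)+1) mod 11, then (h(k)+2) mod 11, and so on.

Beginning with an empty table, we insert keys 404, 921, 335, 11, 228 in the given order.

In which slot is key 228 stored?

1

404 hashes to 9; slot 9 is free => place at 9.
921 hashes to 9; 9 taken => place at 10.
335 hashes to 8; slot 8 is free => place at 8.
11 hashes to 10; 10 taken => place at 0.
228 hashes to 9; 9,10,0 taken => place at 1.
Table: [11, 228, _, _, _, _, _, _, 335, 404, 921]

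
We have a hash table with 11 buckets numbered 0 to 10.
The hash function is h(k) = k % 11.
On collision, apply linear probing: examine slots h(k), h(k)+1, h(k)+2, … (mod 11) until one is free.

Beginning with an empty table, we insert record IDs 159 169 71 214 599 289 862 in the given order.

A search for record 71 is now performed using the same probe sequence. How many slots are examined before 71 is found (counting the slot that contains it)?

159: h=5 → slot 5
169: h=4 → slot 4
71: h=5, probe 5,6 → slot 6
214: h=5, probe 5,6,7 → slot 7
599: h=5, probe 5,6,7,8 → slot 8
289: h=3 → slot 3
862: h=4, probe 4,5,6,7,8,9 → slot 9
Table: [_, _, _, 289, 169, 159, 71, 214, 599, 862, _]
Lookup 71: h=5, probe 5,6 → found at 6.

2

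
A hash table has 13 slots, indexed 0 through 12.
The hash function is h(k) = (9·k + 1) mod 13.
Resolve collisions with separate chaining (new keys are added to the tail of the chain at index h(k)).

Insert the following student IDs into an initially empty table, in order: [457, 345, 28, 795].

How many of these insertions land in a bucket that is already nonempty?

2

457 -> bucket 6
345 -> bucket 12
28 -> bucket 6 (collision)
795 -> bucket 6 (collision)
Final buckets:
0: ∅
1: ∅
2: ∅
3: ∅
4: ∅
5: ∅
6: 457 -> 28 -> 795
7: ∅
8: ∅
9: ∅
10: ∅
11: ∅
12: 345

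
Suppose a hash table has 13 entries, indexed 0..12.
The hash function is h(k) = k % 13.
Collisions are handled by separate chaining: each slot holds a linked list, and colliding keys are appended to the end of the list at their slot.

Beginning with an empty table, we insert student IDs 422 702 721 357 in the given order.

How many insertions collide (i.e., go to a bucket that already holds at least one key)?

2

422 → bucket 6
702 → bucket 0
721 → bucket 6 (collision)
357 → bucket 6 (collision)
Final buckets:
0: 702
1: ∅
2: ∅
3: ∅
4: ∅
5: ∅
6: 422 -> 721 -> 357
7: ∅
8: ∅
9: ∅
10: ∅
11: ∅
12: ∅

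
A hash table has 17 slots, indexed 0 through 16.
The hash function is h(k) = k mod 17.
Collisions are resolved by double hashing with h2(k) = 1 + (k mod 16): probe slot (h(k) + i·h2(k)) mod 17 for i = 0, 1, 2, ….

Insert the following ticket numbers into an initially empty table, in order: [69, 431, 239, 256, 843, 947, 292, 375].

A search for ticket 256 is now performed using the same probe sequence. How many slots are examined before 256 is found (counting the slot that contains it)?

69: h=1 => slot 1
431: h=6 => slot 6
239: h=1, h2=16, probe 1,0 => slot 0
256: h=1, h2=1, probe 1,2 => slot 2
843: h=10 => slot 10
947: h=12 => slot 12
292: h=3 => slot 3
375: h=1, h2=8, probe 1,9 => slot 9
Table: [239, 69, 256, 292, —, —, 431, —, —, 375, 843, —, 947, —, —, —, —]
Lookup 256: h=1, h2=1, probe 1,2 → found at 2.

2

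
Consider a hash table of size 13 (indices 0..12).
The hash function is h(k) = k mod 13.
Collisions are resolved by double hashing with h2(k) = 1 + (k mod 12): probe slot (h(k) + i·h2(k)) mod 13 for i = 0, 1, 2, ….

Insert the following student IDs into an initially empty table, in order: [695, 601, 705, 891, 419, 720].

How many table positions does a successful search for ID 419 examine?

695 hashes to 6; slot 6 is free => place at 6.
601 hashes to 3; slot 3 is free => place at 3.
705 hashes to 3, h2=10; 3 taken => place at 0.
891 hashes to 7; slot 7 is free => place at 7.
419 hashes to 3, h2=12; 3 taken => place at 2.
720 hashes to 5; slot 5 is free => place at 5.
Table: [705, ∅, 419, 601, ∅, 720, 695, 891, ∅, ∅, ∅, ∅, ∅]
Lookup 419: h=3, h2=12, probe 3,2 → found at 2.

2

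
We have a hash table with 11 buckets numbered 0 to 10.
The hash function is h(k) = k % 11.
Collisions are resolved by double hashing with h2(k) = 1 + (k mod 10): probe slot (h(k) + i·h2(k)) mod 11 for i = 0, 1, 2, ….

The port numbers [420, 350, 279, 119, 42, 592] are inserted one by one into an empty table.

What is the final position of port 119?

8

420 hashes to 2; slot 2 is free -> place at 2.
350 hashes to 9; slot 9 is free -> place at 9.
279 hashes to 4; slot 4 is free -> place at 4.
119 hashes to 9, h2=10; 9 taken -> place at 8.
42 hashes to 9, h2=3; 9 taken -> place at 1.
592 hashes to 9, h2=3; 9,1,4 taken -> place at 7.
Table: [_, 42, 420, _, 279, _, _, 592, 119, 350, _]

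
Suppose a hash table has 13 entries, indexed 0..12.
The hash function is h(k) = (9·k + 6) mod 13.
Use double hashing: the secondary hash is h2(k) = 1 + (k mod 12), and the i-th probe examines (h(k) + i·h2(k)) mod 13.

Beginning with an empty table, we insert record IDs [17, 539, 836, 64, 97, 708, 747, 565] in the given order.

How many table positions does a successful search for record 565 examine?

17: h=3 → slot 3
539: h=8 → slot 8
836: h=3, h2=9, probe 3,12 → slot 12
64: h=10 → slot 10
97: h=8, h2=2, probe 8,10,12,1 → slot 1
708: h=8, h2=1, probe 8,9 → slot 9
747: h=8, h2=4, probe 8,12,3,7 → slot 7
565: h=8, h2=2, probe 8,10,12,1,3,5 → slot 5
Table: [_, 97, _, 17, _, 565, _, 747, 539, 708, 64, _, 836]
Lookup 565: h=8, h2=2, probe 8,10,12,1,3,5 → found at 5.

6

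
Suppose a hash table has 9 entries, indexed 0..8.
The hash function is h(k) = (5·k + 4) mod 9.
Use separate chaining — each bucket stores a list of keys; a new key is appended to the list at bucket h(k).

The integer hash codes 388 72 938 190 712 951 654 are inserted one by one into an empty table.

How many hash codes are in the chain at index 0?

3

Insert 388: h=0, bucket 0 empty -> new chain.
Insert 72: h=4, bucket 4 empty -> new chain.
Insert 938: h=5, bucket 5 empty -> new chain.
Insert 190: h=0, bucket 0 nonempty -> append to chain.
Insert 712: h=0, bucket 0 nonempty -> append to chain.
Insert 951: h=7, bucket 7 empty -> new chain.
Insert 654: h=7, bucket 7 nonempty -> append to chain.
Final buckets:
0: 388 -> 190 -> 712
1: —
2: —
3: —
4: 72
5: 938
6: —
7: 951 -> 654
8: —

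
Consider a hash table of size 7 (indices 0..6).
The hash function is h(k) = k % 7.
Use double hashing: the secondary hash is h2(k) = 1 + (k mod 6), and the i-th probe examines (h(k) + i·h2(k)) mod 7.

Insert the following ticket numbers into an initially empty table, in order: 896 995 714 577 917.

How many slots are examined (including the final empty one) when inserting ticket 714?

3

Insert 896: h=0, slot 0 empty → index 0.
Insert 995: h=1, slot 1 empty → index 1.
Insert 714: h=0, h2=1, slots 0,1 occupied → index 2.
Insert 577: h=3, slot 3 empty → index 3.
Insert 917: h=0, h2=6, slot 0 occupied → index 6.
Table: [896, 995, 714, 577, ∅, ∅, 917]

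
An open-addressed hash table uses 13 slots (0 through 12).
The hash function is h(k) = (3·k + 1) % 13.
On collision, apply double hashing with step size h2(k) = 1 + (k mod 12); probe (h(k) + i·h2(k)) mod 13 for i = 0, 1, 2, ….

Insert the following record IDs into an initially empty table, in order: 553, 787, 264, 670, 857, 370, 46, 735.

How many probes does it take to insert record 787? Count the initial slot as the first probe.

553: h=9 → slot 9
787: h=9, h2=8, probe 9,4 → slot 4
264: h=0 → slot 0
670: h=9, h2=11, probe 9,7 → slot 7
857: h=11 → slot 11
370: h=6 → slot 6
46: h=9, h2=11, probe 9,7,5 → slot 5
735: h=9, h2=4, probe 9,0,4,8 → slot 8
Table: [264, ∅, ∅, ∅, 787, 46, 370, 670, 735, 553, ∅, 857, ∅]

2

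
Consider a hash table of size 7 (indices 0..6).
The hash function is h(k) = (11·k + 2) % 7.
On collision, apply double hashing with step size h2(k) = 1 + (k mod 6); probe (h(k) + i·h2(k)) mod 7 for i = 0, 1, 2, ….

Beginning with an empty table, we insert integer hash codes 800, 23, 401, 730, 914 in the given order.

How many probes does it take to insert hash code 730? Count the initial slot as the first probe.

3

Insert 800: h=3, slot 3 empty => index 3.
Insert 23: h=3, h2=6, slot 3 occupied => index 2.
Insert 401: h=3, h2=6, slots 3,2 occupied => index 1.
Insert 730: h=3, h2=5, slots 3,1 occupied => index 6.
Insert 914: h=4, slot 4 empty => index 4.
Table: [∅, 401, 23, 800, 914, ∅, 730]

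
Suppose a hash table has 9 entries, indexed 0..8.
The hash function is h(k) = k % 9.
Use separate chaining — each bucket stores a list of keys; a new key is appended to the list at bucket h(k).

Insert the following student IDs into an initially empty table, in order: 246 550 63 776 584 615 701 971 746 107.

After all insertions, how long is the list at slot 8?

246 → bucket 3
550 → bucket 1
63 → bucket 0
776 → bucket 2
584 → bucket 8
615 → bucket 3 (collision)
701 → bucket 8 (collision)
971 → bucket 8 (collision)
746 → bucket 8 (collision)
107 → bucket 8 (collision)
Final buckets:
0: 63
1: 550
2: 776
3: 246 -> 615
4: .
5: .
6: .
7: .
8: 584 -> 701 -> 971 -> 746 -> 107

5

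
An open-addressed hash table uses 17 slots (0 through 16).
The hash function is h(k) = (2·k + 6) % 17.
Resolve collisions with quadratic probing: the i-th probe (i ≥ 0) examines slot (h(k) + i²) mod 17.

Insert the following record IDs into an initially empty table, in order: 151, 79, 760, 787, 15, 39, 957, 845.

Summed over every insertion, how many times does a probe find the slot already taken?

6

151 hashes to 2; slot 2 is free => place at 2.
79 hashes to 11; slot 11 is free => place at 11.
760 hashes to 13; slot 13 is free => place at 13.
787 hashes to 16; slot 16 is free => place at 16.
15 hashes to 2; 2 taken => place at 3.
39 hashes to 16; 16 taken => place at 0.
957 hashes to 16; 16,0,3 taken => place at 8.
845 hashes to 13; 13 taken => place at 14.
Table: [39, ∅, 151, 15, ∅, ∅, ∅, ∅, 957, ∅, ∅, 79, ∅, 760, 845, ∅, 787]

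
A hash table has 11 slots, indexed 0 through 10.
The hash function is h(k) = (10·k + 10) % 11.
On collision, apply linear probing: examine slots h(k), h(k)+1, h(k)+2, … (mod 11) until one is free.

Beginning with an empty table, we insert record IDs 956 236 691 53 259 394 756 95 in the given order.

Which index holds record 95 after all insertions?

7

Insert 956: h=0, slot 0 empty → index 0.
Insert 236: h=5, slot 5 empty → index 5.
Insert 691: h=1, slot 1 empty → index 1.
Insert 53: h=1, slot 1 occupied → index 2.
Insert 259: h=4, slot 4 empty → index 4.
Insert 394: h=1, slots 1,2 occupied → index 3.
Insert 756: h=2, slots 2,3,4,5 occupied → index 6.
Insert 95: h=3, slots 3,4,5,6 occupied → index 7.
Table: [956, 691, 53, 394, 259, 236, 756, 95, —, —, —]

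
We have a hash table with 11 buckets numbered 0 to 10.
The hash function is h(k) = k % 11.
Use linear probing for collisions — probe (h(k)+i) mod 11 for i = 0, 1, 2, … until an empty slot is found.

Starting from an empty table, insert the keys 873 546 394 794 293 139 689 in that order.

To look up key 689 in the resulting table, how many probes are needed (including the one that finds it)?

5

Insert 873: h=4, slot 4 empty -> index 4.
Insert 546: h=7, slot 7 empty -> index 7.
Insert 394: h=9, slot 9 empty -> index 9.
Insert 794: h=2, slot 2 empty -> index 2.
Insert 293: h=7, slot 7 occupied -> index 8.
Insert 139: h=7, slots 7,8,9 occupied -> index 10.
Insert 689: h=7, slots 7,8,9,10 occupied -> index 0.
Table: [689, _, 794, _, 873, _, _, 546, 293, 394, 139]
Lookup 689: h=7, probe 7,8,9,10,0 → found at 0.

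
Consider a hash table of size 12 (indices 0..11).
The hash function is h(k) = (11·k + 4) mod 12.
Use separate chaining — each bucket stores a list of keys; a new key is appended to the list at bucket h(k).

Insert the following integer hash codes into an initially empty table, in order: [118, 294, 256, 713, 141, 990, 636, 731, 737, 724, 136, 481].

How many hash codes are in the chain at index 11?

2

118 → bucket 6
294 → bucket 10
256 → bucket 0
713 → bucket 11
141 → bucket 7
990 → bucket 10 (collision)
636 → bucket 4
731 → bucket 5
737 → bucket 11 (collision)
724 → bucket 0 (collision)
136 → bucket 0 (collision)
481 → bucket 3
Final buckets:
0: 256 -> 724 -> 136
1: _
2: _
3: 481
4: 636
5: 731
6: 118
7: 141
8: _
9: _
10: 294 -> 990
11: 713 -> 737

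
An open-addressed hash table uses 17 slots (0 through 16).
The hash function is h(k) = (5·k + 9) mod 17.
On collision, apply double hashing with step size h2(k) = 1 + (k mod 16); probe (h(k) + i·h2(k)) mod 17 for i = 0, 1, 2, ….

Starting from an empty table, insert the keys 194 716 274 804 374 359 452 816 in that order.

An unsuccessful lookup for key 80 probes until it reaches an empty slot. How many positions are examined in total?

3

Insert 194: h=10, slot 10 empty => index 10.
Insert 716: h=2, slot 2 empty => index 2.
Insert 274: h=2, h2=3, slot 2 occupied => index 5.
Insert 804: h=0, slot 0 empty => index 0.
Insert 374: h=9, slot 9 empty => index 9.
Insert 359: h=2, h2=8, slots 2,10 occupied => index 1.
Insert 452: h=8, slot 8 empty => index 8.
Insert 816: h=9, h2=1, slots 9,10 occupied => index 11.
Table: [804, 359, 716, ∅, ∅, 274, ∅, ∅, 452, 374, 194, 816, ∅, ∅, ∅, ∅, ∅]
Lookup 80: h=1, h2=1, probe 1,2,3 → slot 3 empty, not found.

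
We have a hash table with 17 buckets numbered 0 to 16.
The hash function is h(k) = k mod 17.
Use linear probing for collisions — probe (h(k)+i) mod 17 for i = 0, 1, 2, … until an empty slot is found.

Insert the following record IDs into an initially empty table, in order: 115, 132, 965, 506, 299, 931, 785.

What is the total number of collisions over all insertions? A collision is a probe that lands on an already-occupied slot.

10

115 hashes to 13; slot 13 is free -> place at 13.
132 hashes to 13; 13 taken -> place at 14.
965 hashes to 13; 13,14 taken -> place at 15.
506 hashes to 13; 13,14,15 taken -> place at 16.
299 hashes to 10; slot 10 is free -> place at 10.
931 hashes to 13; 13,14,15,16 taken -> place at 0.
785 hashes to 3; slot 3 is free -> place at 3.
Table: [931, ., ., 785, ., ., ., ., ., ., 299, ., ., 115, 132, 965, 506]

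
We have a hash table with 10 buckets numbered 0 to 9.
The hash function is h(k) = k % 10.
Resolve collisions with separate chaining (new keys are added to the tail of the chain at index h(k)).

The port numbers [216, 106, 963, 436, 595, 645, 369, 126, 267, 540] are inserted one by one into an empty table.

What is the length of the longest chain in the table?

Insert 216: h=6, bucket 6 empty -> new chain.
Insert 106: h=6, bucket 6 nonempty -> append to chain.
Insert 963: h=3, bucket 3 empty -> new chain.
Insert 436: h=6, bucket 6 nonempty -> append to chain.
Insert 595: h=5, bucket 5 empty -> new chain.
Insert 645: h=5, bucket 5 nonempty -> append to chain.
Insert 369: h=9, bucket 9 empty -> new chain.
Insert 126: h=6, bucket 6 nonempty -> append to chain.
Insert 267: h=7, bucket 7 empty -> new chain.
Insert 540: h=0, bucket 0 empty -> new chain.
Final buckets:
0: 540
1: ∅
2: ∅
3: 963
4: ∅
5: 595 -> 645
6: 216 -> 106 -> 436 -> 126
7: 267
8: ∅
9: 369

4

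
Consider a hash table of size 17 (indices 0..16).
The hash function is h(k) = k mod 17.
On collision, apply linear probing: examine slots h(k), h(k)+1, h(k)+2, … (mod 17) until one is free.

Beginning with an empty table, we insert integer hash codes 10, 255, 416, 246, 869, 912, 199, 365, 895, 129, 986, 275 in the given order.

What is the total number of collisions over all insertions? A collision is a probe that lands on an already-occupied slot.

10: h=10 → slot 10
255: h=0 → slot 0
416: h=8 → slot 8
246: h=8, probe 8,9 → slot 9
869: h=2 → slot 2
912: h=11 → slot 11
199: h=12 → slot 12
365: h=8, probe 8,9,10,11,12,13 → slot 13
895: h=11, probe 11,12,13,14 → slot 14
129: h=10, probe 10,11,12,13,14,15 → slot 15
986: h=0, probe 0,1 → slot 1
275: h=3 → slot 3
Table: [255, 986, 869, 275, —, —, —, —, 416, 246, 10, 912, 199, 365, 895, 129, —]

15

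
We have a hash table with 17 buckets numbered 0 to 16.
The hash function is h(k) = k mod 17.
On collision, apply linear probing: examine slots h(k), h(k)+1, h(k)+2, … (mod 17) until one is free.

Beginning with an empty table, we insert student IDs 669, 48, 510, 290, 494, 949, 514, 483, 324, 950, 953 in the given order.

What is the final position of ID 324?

3

Insert 669: h=6, slot 6 empty → index 6.
Insert 48: h=14, slot 14 empty → index 14.
Insert 510: h=0, slot 0 empty → index 0.
Insert 290: h=1, slot 1 empty → index 1.
Insert 494: h=1, slot 1 occupied → index 2.
Insert 949: h=14, slot 14 occupied → index 15.
Insert 514: h=4, slot 4 empty → index 4.
Insert 483: h=7, slot 7 empty → index 7.
Insert 324: h=1, slots 1,2 occupied → index 3.
Insert 950: h=15, slot 15 occupied → index 16.
Insert 953: h=1, slots 1,2,3,4 occupied → index 5.
Table: [510, 290, 494, 324, 514, 953, 669, 483, —, —, —, —, —, —, 48, 949, 950]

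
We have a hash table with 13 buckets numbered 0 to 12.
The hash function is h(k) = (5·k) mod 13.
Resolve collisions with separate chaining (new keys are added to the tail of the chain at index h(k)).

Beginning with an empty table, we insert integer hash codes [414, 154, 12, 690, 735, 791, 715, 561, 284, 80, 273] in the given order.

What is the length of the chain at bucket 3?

Insert 414: h=3, bucket 3 empty -> new chain.
Insert 154: h=3, bucket 3 nonempty -> append to chain.
Insert 12: h=8, bucket 8 empty -> new chain.
Insert 690: h=5, bucket 5 empty -> new chain.
Insert 735: h=9, bucket 9 empty -> new chain.
Insert 791: h=3, bucket 3 nonempty -> append to chain.
Insert 715: h=0, bucket 0 empty -> new chain.
Insert 561: h=10, bucket 10 empty -> new chain.
Insert 284: h=3, bucket 3 nonempty -> append to chain.
Insert 80: h=10, bucket 10 nonempty -> append to chain.
Insert 273: h=0, bucket 0 nonempty -> append to chain.
Final buckets:
0: 715 -> 273
1: _
2: _
3: 414 -> 154 -> 791 -> 284
4: _
5: 690
6: _
7: _
8: 12
9: 735
10: 561 -> 80
11: _
12: _

4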